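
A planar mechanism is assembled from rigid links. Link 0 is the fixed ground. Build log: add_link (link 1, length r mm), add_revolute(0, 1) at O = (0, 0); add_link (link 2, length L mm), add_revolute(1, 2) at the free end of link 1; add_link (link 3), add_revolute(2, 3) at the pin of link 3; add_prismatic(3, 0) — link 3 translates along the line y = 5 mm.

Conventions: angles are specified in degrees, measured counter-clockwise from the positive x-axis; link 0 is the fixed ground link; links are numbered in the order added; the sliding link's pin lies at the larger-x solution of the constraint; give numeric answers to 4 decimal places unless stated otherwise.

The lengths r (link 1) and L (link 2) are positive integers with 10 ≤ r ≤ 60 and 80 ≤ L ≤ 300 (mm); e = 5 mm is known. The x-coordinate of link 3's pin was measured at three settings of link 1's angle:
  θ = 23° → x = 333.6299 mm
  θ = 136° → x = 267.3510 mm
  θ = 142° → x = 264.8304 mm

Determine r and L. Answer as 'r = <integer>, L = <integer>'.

constraint per measurement: (x − r cos θ)² + (r sin θ − e)² = L²
subtracting the θ₁ and θ₂ equations cancels the r² and L² terms:
r = (x₁² − x₂²) / (2[(x₁cos θ₁ + e sin θ₁) − (x₂cos θ₂ + e sin θ₂)]) = 40.0000 → r = 40
L² = (x₁ − r cos θ₁)² + (r sin θ₁ − e)² = 88208.9823 → L = 297.0000 → L = 297
check at θ₃=142°: x = 264.8304 (printed 264.8304) ✓

r = 40, L = 297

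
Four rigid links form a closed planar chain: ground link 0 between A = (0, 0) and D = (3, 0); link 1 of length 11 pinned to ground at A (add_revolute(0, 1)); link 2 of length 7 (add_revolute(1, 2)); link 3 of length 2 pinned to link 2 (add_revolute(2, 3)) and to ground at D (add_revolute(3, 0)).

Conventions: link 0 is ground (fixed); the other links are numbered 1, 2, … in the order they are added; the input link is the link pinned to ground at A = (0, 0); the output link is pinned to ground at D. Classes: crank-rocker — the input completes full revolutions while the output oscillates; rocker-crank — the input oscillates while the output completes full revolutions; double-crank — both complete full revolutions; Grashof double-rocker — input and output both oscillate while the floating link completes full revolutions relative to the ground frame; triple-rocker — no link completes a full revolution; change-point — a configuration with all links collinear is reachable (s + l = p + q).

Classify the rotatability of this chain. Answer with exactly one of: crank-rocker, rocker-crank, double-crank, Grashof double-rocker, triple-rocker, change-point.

lengths: ground=3, input=11, coupler=7, output=2
sorted: s=2 (shortest), l=11 (longest), p+q=10
s + l = 13 vs p + q = 10
s + l > p + q → non-Grashof → no link fully rotates → triple-rocker

triple-rocker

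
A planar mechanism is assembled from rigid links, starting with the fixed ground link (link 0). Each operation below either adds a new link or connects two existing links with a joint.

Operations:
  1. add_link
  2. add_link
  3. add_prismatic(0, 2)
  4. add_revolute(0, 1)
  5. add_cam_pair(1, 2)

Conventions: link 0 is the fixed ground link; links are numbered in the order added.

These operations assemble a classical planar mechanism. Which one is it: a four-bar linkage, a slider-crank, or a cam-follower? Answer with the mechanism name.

links: 3 (incl. ground); joints: 1 revolute, 1 prismatic, 1 higher (cam) pair, forming one closed loop
3 links, revolute + prismatic + higher pair in one loop → cam-follower

cam-follower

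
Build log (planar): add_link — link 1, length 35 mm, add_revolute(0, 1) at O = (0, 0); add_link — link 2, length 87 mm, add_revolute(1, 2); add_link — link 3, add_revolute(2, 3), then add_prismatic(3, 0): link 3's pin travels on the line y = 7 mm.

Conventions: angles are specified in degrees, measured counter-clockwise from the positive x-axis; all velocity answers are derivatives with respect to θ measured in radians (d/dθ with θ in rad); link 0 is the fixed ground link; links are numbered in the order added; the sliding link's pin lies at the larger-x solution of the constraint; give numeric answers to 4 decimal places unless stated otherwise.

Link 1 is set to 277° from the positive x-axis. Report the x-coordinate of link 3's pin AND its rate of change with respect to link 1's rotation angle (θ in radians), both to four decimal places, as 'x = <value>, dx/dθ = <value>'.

geometry: r = 35 mm, L = 87 mm, e = 7 mm
crank pin P = (r cos θ, r sin θ) = (4.265427, -34.739115)
h = r sin θ − e = -34.739115 − 7 = -41.739115
x = r cos θ + √(L² − h²) = 4.265427 + 76.333782 = 80.599209
dx/dθ = −r sin θ − h·r cos θ/√(L² − h²) (θ in radians; h = -41.739115) = 37.071440

x = 80.5992, dx/dθ = 37.0714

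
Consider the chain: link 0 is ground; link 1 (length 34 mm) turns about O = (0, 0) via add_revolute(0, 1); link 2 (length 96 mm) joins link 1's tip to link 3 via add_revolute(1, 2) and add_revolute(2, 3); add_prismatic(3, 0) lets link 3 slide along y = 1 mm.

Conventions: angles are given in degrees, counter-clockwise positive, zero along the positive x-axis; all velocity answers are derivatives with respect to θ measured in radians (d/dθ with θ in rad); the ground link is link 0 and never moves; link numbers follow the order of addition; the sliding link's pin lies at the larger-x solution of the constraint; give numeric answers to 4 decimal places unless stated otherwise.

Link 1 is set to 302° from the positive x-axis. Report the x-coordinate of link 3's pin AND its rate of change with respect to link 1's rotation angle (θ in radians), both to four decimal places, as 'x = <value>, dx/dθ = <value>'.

geometry: r = 34 mm, L = 96 mm, e = 1 mm
crank pin P = (r cos θ, r sin θ) = (18.017255, -28.833635)
h = r sin θ − e = -28.833635 − 1 = -29.833635
x = r cos θ + √(L² − h²) = 18.017255 + 91.246667 = 109.263922
dx/dθ = −r sin θ − h·r cos θ/√(L² − h²) (θ in radians; h = -29.833635) = 34.724483

x = 109.2639, dx/dθ = 34.7245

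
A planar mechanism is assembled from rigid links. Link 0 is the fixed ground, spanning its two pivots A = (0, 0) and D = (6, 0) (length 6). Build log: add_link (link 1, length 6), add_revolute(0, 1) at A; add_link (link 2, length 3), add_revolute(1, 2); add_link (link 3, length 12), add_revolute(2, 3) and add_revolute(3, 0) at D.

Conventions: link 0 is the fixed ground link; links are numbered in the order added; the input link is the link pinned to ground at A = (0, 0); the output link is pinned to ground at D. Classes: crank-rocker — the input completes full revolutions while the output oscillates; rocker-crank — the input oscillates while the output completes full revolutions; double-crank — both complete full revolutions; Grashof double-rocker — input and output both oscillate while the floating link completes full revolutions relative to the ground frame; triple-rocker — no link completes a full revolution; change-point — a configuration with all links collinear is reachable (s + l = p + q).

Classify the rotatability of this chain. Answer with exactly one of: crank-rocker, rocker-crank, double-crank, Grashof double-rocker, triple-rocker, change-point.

lengths: ground=6, input=6, coupler=3, output=12
sorted: s=3 (shortest), l=12 (longest), p+q=12
s + l = 15 vs p + q = 12
s + l > p + q → non-Grashof → no link fully rotates → triple-rocker

triple-rocker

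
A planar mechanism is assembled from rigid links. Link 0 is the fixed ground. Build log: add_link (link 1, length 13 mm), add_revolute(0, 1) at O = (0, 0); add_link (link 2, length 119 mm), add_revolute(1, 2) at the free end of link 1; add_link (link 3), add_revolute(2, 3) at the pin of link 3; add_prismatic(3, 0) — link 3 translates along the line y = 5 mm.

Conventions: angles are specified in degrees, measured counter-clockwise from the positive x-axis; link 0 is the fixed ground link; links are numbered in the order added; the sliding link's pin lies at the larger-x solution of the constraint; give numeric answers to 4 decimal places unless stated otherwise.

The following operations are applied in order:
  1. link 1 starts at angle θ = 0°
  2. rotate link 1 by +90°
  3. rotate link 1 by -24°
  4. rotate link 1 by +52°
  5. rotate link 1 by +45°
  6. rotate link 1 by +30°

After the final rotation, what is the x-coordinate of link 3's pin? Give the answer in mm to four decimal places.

geometry: r = 13 mm, L = 119 mm, e = 5 mm; θ starts at 0°
rotate link 1 by +90°: θ ← 0° +90° = 90°
rotate link 1 by -24°: θ ← 90° -24° = 66°
rotate link 1 by +52°: θ ← 66° +52° = 118°
rotate link 1 by +45°: θ ← 118° +45° = 163°
rotate link 1 by +30°: θ ← 163° +30° = 193°
crank pin P = (r cos θ, r sin θ) = (-12.666811, -2.924364)
h = r sin θ − e = -2.924364 − 5 = -7.924364
x = r cos θ + √(L² − h²) = -12.666811 + 118.735860 = 106.069049

106.0690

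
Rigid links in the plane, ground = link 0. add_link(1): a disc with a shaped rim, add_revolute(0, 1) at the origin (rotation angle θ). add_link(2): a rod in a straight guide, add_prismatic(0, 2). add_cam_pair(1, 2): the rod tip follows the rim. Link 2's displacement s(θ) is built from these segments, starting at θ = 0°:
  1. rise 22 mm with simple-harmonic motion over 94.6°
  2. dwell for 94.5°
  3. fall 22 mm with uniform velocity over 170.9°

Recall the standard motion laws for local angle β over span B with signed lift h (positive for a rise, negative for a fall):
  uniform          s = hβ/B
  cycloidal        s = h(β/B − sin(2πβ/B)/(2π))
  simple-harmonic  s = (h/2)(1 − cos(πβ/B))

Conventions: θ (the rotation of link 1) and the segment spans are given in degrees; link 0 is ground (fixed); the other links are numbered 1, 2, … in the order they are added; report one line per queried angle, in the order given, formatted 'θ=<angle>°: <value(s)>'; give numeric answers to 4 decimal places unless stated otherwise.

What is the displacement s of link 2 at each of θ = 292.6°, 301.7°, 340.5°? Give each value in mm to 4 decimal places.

segment 1 (0° to 94.6°, simple-harmonic, h = 22) is passed completely: s = 0.0000 + (22) = 22.0000
segment 2 (94.6° to 189.1°, dwell): s unchanged at 22.0000
θ = 292.6° falls in segment 3 (189.1° to 360°, uniform, h = -22): β = 292.6 − 189.1 = 103.5°, B = 170.9°; Δs = -22·103.5/170.9 = -13.3236; s = 22.0000 − 13.3236 = 8.6764
θ = 301.7° falls in segment 3 (189.1° to 360°, uniform, h = -22): β = 301.7 − 189.1 = 112.6°, B = 170.9°; Δs = -22·112.6/170.9 = -14.4950; s = 22.0000 − 14.4950 = 7.5050
θ = 340.5° falls in segment 3 (189.1° to 360°, uniform, h = -22): β = 340.5 − 189.1 = 151.4°, B = 170.9°; Δs = -22·151.4/170.9 = -19.4898; s = 22.0000 − 19.4898 = 2.5102

θ=292.6°: 8.6764
θ=301.7°: 7.5050
θ=340.5°: 2.5102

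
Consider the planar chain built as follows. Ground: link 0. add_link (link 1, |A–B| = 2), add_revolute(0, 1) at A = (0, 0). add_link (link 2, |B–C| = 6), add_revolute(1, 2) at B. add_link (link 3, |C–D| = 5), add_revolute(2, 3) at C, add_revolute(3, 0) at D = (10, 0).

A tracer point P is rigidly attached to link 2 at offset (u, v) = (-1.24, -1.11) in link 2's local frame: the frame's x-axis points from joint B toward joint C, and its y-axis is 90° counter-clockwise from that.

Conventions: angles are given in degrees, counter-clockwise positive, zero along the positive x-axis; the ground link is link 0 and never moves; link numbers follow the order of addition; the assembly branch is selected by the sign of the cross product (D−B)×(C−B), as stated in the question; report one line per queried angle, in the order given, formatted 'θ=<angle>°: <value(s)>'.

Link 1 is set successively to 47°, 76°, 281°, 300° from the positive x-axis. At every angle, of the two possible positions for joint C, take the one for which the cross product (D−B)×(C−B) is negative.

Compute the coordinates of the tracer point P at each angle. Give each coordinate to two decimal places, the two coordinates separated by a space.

A=(0,0), D=(10.00,0)
θ=47°: B = A + 2.00·(cos47°, sin47°) = (1.3640, 1.4627)
θ=47°: |BD| = 8.7590
θ=47°: circle(B,6.00) ∩ circle(D,5.00): a=5.0074, h=3.3054
θ=47°:   candidates: C₊=(6.8531,3.8855) cross=28.952; C₋=(5.7491,-2.6325) cross=-28.952
θ=47°:   branch - wants cross < 0 → take C=(5.7491,-2.6325) (cross=-28.952)
θ=47°: ex = (C−B)/|BC| = (0.7309,-0.6825); ey = (0.6825,0.7309)
θ=47°: P = B + -1.24·ex + -1.11·ey = (-0.2999,1.4978)
θ=76°: B = A + 2.00·(cos76°, sin76°) = (0.4838, 1.9406)
θ=76°: |BD| = 9.7120
θ=76°: circle(B,6.00) ∩ circle(D,5.00): a=5.4223, h=2.5688
θ=76°:   candidates: C₊=(6.3101,3.3741) cross=24.948; C₋=(5.2835,-1.6598) cross=-24.948
θ=76°:   branch - wants cross < 0 → take C=(5.2835,-1.6598) (cross=-24.948)
θ=76°: ex = (C−B)/|BC| = (0.7999,-0.6001); ey = (0.6001,0.7999)
θ=76°: P = B + -1.24·ex + -1.11·ey = (-1.1742,1.7967)
θ=281°: B = A + 2.00·(cos281°, sin281°) = (0.3816, -1.9633)
θ=281°: |BD| = 9.8167
θ=281°: circle(B,6.00) ∩ circle(D,5.00): a=5.4686, h=2.4686
θ=281°:   candidates: C₊=(5.2461,1.5492) cross=24.234; C₋=(6.2335,-3.2883) cross=-24.234
θ=281°:   branch - wants cross < 0 → take C=(6.2335,-3.2883) (cross=-24.234)
θ=281°: ex = (C−B)/|BC| = (0.9753,-0.2208); ey = (0.2208,0.9753)
θ=281°: P = B + -1.24·ex + -1.11·ey = (-1.0729,-2.7720)
θ=300°: B = A + 2.00·(cos300°, sin300°) = (1.0000, -1.7321)
θ=300°: |BD| = 9.1652
θ=300°: circle(B,6.00) ∩ circle(D,5.00): a=5.1827, h=3.0232
θ=300°:   candidates: C₊=(5.5180,2.2161) cross=27.708; C₋=(6.6606,-3.7214) cross=-27.708
θ=300°:   branch - wants cross < 0 → take C=(6.6606,-3.7214) (cross=-27.708)
θ=300°: ex = (C−B)/|BC| = (0.9434,-0.3316); ey = (0.3316,0.9434)
θ=300°: P = B + -1.24·ex + -1.11·ey = (-0.5379,-2.3681)

θ=47°: -0.30 1.50
θ=76°: -1.17 1.80
θ=281°: -1.07 -2.77
θ=300°: -0.54 -2.37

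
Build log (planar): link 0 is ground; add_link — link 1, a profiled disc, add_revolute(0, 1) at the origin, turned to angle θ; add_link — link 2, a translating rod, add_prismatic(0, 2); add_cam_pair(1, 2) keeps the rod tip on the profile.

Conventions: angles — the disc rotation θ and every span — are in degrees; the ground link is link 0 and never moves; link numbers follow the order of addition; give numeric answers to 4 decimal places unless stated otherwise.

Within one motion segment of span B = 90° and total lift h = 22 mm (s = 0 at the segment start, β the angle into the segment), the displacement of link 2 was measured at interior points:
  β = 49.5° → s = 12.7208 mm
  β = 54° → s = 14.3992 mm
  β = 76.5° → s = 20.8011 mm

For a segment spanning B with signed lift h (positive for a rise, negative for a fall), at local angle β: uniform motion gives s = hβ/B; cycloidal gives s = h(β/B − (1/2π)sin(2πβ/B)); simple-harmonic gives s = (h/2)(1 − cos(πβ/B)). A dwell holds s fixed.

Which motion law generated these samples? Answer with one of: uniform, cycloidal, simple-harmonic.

candidates at β/B = r: uniform s = h·r (linear in β); cycloidal s = h·(r − sin(2πr)/(2π)); simple-harmonic s = (h/2)(1 − cos(πr))
β=49.5°: printed 12.7208 | uniform 12.1000, cycloidal 13.1820, simple-harmonic 12.7208
β=54°: printed 14.3992 | uniform 13.2000, cycloidal 15.2581, simple-harmonic 14.3992
β=76.5°: printed 20.8011 | uniform 18.7000, cycloidal 21.5327, simple-harmonic 20.8011
only one law matches every sample → simple-harmonic

simple-harmonic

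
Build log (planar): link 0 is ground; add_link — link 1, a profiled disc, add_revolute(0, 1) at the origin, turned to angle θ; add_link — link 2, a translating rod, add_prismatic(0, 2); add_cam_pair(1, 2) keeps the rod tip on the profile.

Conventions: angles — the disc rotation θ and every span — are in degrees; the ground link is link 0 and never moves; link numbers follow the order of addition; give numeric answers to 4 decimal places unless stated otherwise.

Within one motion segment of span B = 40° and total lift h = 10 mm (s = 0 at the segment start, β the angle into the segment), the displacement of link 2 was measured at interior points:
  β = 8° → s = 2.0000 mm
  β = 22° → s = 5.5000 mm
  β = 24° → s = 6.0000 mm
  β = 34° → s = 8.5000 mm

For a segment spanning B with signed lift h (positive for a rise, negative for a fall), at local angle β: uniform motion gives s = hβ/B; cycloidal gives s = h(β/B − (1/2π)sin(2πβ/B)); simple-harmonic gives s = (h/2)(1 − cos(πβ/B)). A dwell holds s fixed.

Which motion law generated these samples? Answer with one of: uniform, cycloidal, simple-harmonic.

candidates at β/B = r: uniform s = h·r (linear in β); cycloidal s = h·(r − sin(2πr)/(2π)); simple-harmonic s = (h/2)(1 − cos(πr))
β=8°: printed 2.0000 | uniform 2.0000, cycloidal 0.4863, simple-harmonic 0.9549
β=22°: printed 5.5000 | uniform 5.5000, cycloidal 5.9918, simple-harmonic 5.7822
β=24°: printed 6.0000 | uniform 6.0000, cycloidal 6.9355, simple-harmonic 6.5451
β=34°: printed 8.5000 | uniform 8.5000, cycloidal 9.7876, simple-harmonic 9.4550
only one law matches every sample → uniform

uniform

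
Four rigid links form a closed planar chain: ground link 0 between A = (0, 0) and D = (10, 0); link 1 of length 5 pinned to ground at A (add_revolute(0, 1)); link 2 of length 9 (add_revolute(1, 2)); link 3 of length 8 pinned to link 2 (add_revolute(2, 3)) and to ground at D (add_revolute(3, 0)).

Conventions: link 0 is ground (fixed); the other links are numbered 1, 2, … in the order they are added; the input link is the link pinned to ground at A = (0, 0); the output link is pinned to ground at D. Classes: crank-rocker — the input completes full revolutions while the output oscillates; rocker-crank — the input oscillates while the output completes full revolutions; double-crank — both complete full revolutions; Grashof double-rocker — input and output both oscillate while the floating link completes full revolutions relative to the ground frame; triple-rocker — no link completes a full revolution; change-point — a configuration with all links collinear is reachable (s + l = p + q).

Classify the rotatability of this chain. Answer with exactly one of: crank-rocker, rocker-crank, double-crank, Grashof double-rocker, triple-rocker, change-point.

lengths: ground=10, input=5, coupler=9, output=8
sorted: s=5 (shortest), l=10 (longest), p+q=17
s + l = 15 vs p + q = 17
s + l < p + q (Grashof) with shortest = input link → crank-rocker

crank-rocker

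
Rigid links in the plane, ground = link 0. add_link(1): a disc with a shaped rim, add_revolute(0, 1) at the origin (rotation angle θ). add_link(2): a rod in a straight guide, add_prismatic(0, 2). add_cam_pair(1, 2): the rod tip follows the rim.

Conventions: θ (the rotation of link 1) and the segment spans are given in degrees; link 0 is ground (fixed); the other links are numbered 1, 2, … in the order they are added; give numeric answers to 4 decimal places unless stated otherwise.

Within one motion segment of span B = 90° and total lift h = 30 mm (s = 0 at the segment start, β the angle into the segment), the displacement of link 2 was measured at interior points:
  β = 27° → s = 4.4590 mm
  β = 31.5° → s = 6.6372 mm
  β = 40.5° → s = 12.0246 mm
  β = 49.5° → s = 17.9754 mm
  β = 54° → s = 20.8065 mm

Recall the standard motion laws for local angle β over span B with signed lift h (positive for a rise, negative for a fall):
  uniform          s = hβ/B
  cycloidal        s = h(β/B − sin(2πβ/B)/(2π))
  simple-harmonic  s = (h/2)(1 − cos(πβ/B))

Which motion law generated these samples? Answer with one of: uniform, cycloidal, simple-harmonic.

candidates at β/B = r: uniform s = h·r (linear in β); cycloidal s = h·(r − sin(2πr)/(2π)); simple-harmonic s = (h/2)(1 − cos(πr))
β=27°: printed 4.4590 | uniform 9.0000, cycloidal 4.4590, simple-harmonic 6.1832
β=31.5°: printed 6.6372 | uniform 10.5000, cycloidal 6.6372, simple-harmonic 8.1901
β=40.5°: printed 12.0246 | uniform 13.5000, cycloidal 12.0246, simple-harmonic 12.6535
β=49.5°: printed 17.9754 | uniform 16.5000, cycloidal 17.9754, simple-harmonic 17.3465
β=54°: printed 20.8065 | uniform 18.0000, cycloidal 20.8065, simple-harmonic 19.6353
only one law matches every sample → cycloidal

cycloidal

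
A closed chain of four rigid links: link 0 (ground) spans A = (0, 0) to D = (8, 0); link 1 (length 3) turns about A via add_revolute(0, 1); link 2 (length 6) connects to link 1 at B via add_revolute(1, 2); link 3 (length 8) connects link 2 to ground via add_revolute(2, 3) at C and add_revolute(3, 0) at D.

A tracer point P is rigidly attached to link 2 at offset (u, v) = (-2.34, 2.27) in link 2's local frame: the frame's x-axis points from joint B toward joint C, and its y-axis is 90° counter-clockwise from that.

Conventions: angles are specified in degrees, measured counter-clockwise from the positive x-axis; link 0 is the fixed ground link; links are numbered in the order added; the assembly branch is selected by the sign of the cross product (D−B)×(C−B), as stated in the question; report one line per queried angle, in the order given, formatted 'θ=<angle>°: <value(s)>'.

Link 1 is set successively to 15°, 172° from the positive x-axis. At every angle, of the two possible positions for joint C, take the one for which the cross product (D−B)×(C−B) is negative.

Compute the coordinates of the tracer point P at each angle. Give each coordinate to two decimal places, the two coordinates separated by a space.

A=(0,0), D=(8.00,0)
θ=15°: B = A + 3.00·(cos15°, sin15°) = (2.8978, 0.7765)
θ=15°: |BD| = 5.1610
θ=15°: circle(B,6.00) ∩ circle(D,8.00): a=-0.1322, h=5.9985
θ=15°:   candidates: C₊=(3.6696,6.7266) cross=30.958; C₋=(1.8646,-5.1339) cross=-30.958
θ=15°:   branch - wants cross < 0 → take C=(1.8646,-5.1339) (cross=-30.958)
θ=15°: ex = (C−B)/|BC| = (-0.1722,-0.9851); ey = (0.9851,-0.1722)
θ=15°: P = B + -2.34·ex + 2.27·ey = (5.5368,2.6906)
θ=172°: B = A + 3.00·(cos172°, sin172°) = (-2.9708, 0.4175)
θ=172°: |BD| = 10.9787
θ=172°: circle(B,6.00) ∩ circle(D,8.00): a=4.2142, h=4.2709
θ=172°:   candidates: C₊=(1.4028,4.5251) cross=46.889; C₋=(1.0779,-4.0106) cross=-46.889
θ=172°:   branch - wants cross < 0 → take C=(1.0779,-4.0106) (cross=-46.889)
θ=172°: ex = (C−B)/|BC| = (0.6748,-0.7380); ey = (0.7380,0.6748)
θ=172°: P = B + -2.34·ex + 2.27·ey = (-2.8745,3.6762)

θ=15°: 5.54 2.69
θ=172°: -2.87 3.68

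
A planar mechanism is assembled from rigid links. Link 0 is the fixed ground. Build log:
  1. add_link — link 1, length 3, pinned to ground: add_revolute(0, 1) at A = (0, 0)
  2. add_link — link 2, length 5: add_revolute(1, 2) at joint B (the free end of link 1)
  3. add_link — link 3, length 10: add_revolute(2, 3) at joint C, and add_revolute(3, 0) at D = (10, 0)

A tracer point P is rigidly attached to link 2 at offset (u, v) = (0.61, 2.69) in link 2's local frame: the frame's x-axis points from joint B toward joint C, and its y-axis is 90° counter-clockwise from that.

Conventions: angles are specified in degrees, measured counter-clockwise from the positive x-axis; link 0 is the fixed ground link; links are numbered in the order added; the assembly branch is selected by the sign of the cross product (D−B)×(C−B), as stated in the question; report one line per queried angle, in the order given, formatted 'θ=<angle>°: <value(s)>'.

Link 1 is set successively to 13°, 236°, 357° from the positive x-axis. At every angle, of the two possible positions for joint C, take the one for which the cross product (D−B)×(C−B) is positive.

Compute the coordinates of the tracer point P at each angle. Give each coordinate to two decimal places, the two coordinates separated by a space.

A=(0,0), D=(10.00,0)
θ=13°: B = A + 3.00·(cos13°, sin13°) = (2.9231, 0.6749)
θ=13°: |BD| = 7.1090
θ=13°: circle(B,5.00) ∩ circle(D,10.00): a=-1.7205, h=4.6947
θ=13°:   candidates: C₊=(1.6560,5.5116) cross=33.374; C₋=(0.7647,-3.8353) cross=-33.374
θ=13°:   branch + wants cross > 0 → take C=(1.6560,5.5116) (cross=33.374)
θ=13°: ex = (C−B)/|BC| = (-0.2534,0.9674); ey = (-0.9674,-0.2534)
θ=13°: P = B + 0.61·ex + 2.69·ey = (0.1663,0.5833)
θ=236°: B = A + 3.00·(cos236°, sin236°) = (-1.6776, -2.4871)
θ=236°: |BD| = 11.9395
θ=236°: circle(B,5.00) ∩ circle(D,10.00): a=2.8289, h=4.1228
θ=236°:   candidates: C₊=(0.2305,2.1345) cross=49.224; C₋=(1.9481,-5.9302) cross=-49.224
θ=236°:   branch + wants cross > 0 → take C=(0.2305,2.1345) (cross=49.224)
θ=236°: ex = (C−B)/|BC| = (0.3816,0.9243); ey = (-0.9243,0.3816)
θ=236°: P = B + 0.61·ex + 2.69·ey = (-3.9312,-0.8967)
θ=357°: B = A + 3.00·(cos357°, sin357°) = (2.9959, -0.1570)
θ=357°: |BD| = 7.0059
θ=357°: circle(B,5.00) ∩ circle(D,10.00): a=-1.8497, h=4.6453
θ=357°:   candidates: C₊=(1.0425,4.4456) cross=32.544; C₋=(1.2507,-4.8426) cross=-32.544
θ=357°:   branch + wants cross > 0 → take C=(1.0425,4.4456) (cross=32.544)
θ=357°: ex = (C−B)/|BC| = (-0.3907,0.9205); ey = (-0.9205,-0.3907)
θ=357°: P = B + 0.61·ex + 2.69·ey = (0.2814,-0.6464)

θ=13°: 0.17 0.58
θ=236°: -3.93 -0.90
θ=357°: 0.28 -0.65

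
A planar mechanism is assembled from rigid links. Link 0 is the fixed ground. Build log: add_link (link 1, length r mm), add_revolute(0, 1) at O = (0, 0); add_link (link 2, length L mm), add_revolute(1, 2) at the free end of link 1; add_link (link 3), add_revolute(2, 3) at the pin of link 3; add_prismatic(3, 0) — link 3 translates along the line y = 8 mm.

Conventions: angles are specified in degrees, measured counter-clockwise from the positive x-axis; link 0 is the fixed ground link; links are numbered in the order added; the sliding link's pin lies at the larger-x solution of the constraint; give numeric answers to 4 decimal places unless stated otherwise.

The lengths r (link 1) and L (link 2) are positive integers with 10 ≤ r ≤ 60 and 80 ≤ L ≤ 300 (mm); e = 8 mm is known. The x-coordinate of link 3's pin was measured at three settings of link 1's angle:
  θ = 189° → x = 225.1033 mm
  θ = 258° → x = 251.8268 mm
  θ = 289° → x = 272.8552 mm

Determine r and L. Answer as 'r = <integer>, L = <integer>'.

constraint per measurement: (x − r cos θ)² + (r sin θ − e)² = L²
subtracting the θ₁ and θ₂ equations cancels the r² and L² terms:
r = (x₁² − x₂²) / (2[(x₁cos θ₁ + e sin θ₁) − (x₂cos θ₂ + e sin θ₂)]) = 39.0000 → r = 39
L² = (x₁ − r cos θ₁)² + (r sin θ₁ − e)² = 69695.9994 → L = 264.0000 → L = 264
check at θ₃=289°: x = 272.8552 (printed 272.8552) ✓

r = 39, L = 264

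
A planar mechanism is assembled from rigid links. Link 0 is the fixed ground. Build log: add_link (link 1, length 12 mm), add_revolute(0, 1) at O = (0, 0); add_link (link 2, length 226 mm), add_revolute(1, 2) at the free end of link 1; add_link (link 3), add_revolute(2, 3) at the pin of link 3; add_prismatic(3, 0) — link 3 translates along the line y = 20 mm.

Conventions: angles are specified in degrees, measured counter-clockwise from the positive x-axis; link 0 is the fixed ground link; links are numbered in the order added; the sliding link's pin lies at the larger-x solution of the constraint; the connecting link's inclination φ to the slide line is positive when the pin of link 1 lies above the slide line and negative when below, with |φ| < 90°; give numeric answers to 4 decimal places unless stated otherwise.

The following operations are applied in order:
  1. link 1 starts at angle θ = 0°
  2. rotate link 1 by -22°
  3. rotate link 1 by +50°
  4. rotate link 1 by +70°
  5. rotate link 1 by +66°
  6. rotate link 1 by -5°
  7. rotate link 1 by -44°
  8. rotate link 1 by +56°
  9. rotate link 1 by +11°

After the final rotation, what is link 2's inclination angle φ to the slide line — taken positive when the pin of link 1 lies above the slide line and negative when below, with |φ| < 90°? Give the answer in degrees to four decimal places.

geometry: r = 12 mm, L = 226 mm, e = 20 mm; θ starts at 0°
rotate link 1 by -22°: θ ← 0° -22° = -22°
rotate link 1 by +50°: θ ← -22° +50° = 28°
rotate link 1 by +70°: θ ← 28° +70° = 98°
rotate link 1 by +66°: θ ← 98° +66° = 164°
rotate link 1 by -5°: θ ← 164° -5° = 159°
rotate link 1 by -44°: θ ← 159° -44° = 115°
rotate link 1 by +56°: θ ← 115° +56° = 171°
rotate link 1 by +11°: θ ← 171° +11° = 182°
h = r sin θ − e = -0.418794 − 20 = -20.418794
sin φ = h / L = -20.418794 / 226 = -0.09034865
φ = arcsin(-0.09034865) = -5.183665°

-5.1837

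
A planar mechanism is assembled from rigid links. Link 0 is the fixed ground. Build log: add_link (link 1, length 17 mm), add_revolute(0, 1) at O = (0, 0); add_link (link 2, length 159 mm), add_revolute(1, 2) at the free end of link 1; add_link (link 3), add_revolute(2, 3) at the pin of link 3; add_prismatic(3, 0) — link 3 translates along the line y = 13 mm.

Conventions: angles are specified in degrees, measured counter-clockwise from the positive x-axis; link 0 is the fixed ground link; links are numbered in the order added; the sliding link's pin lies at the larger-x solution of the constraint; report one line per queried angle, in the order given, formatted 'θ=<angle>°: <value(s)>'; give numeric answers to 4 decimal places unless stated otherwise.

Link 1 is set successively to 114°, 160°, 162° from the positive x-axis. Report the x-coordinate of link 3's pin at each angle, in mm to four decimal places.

geometry: r = 17 mm, L = 159 mm, e = 13 mm
θ=114°: crank pin P = (r cos θ, r sin θ) = (-6.914523, 15.530273)
θ=114°: h = r sin θ − e = 15.530273 − 13 = 2.530273
θ=114°: x = r cos θ + √(L² − h²) = -6.914523 + 158.979866 = 152.065343
θ=160°: crank pin P = (r cos θ, r sin θ) = (-15.974775, 5.814342)
θ=160°: h = r sin θ − e = 5.814342 − 13 = -7.185658
θ=160°: x = r cos θ + √(L² − h²) = -15.974775 + 158.837547 = 142.862772
θ=162°: crank pin P = (r cos θ, r sin θ) = (-16.167961, 5.253289)
θ=162°: h = r sin θ − e = 5.253289 − 13 = -7.746711
θ=162°: x = r cos θ + √(L² − h²) = -16.167961 + 158.811172 = 142.643212

θ=114°: 152.0653
θ=160°: 142.8628
θ=162°: 142.6432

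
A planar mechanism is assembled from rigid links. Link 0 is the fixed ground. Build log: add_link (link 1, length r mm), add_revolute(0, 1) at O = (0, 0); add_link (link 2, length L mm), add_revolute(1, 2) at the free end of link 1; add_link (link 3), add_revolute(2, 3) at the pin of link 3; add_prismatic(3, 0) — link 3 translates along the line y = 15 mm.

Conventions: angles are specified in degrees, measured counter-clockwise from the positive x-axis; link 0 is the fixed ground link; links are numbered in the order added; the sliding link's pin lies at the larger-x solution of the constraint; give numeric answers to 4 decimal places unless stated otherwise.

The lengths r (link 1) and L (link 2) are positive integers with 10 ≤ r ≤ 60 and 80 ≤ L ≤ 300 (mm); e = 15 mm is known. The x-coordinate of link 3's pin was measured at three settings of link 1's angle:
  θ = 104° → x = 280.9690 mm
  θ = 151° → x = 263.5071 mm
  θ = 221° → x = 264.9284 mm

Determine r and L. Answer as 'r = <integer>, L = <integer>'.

constraint per measurement: (x − r cos θ)² + (r sin θ − e)² = L²
subtracting the θ₁ and θ₂ equations cancels the r² and L² terms:
r = (x₁² − x₂²) / (2[(x₁cos θ₁ + e sin θ₁) − (x₂cos θ₂ + e sin θ₂)]) = 28.0000 → r = 28
L² = (x₁ − r cos θ₁)² + (r sin θ₁ − e)² = 82943.9935 → L = 288.0000 → L = 288
check at θ₃=221°: x = 264.9284 (printed 264.9284) ✓

r = 28, L = 288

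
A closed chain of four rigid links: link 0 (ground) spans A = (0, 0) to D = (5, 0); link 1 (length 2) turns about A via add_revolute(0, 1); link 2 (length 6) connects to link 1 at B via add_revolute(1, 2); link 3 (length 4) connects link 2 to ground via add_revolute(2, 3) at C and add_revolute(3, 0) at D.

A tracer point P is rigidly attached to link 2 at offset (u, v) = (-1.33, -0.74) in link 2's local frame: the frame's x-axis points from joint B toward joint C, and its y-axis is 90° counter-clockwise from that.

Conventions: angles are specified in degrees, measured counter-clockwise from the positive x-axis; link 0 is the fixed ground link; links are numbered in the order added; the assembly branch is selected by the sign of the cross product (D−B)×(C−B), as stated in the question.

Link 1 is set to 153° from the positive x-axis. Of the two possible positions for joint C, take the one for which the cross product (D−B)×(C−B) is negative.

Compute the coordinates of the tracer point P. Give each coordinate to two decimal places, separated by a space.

A=(0,0), D=(5.00,0)
B = A + 2.00·(cos153°, sin153°) = (-1.7820, 0.9080)
|BD| = 6.8425
circle(B,6.00) ∩ circle(D,4.00): a=4.8827, h=3.4870
  candidates: C₊=(3.5202,3.7162) cross=23.860; C₋=(2.5948,-3.1961) cross=-23.860
  branch - wants cross < 0 → take C=(2.5948,-3.1961) (cross=-23.860)
ex = (C−B)/|BC| = (0.7295,-0.6840); ey = (0.6840,0.7295)
P = B + -1.33·ex + -0.74·ey = (-3.2584,1.2779)

-3.26 1.28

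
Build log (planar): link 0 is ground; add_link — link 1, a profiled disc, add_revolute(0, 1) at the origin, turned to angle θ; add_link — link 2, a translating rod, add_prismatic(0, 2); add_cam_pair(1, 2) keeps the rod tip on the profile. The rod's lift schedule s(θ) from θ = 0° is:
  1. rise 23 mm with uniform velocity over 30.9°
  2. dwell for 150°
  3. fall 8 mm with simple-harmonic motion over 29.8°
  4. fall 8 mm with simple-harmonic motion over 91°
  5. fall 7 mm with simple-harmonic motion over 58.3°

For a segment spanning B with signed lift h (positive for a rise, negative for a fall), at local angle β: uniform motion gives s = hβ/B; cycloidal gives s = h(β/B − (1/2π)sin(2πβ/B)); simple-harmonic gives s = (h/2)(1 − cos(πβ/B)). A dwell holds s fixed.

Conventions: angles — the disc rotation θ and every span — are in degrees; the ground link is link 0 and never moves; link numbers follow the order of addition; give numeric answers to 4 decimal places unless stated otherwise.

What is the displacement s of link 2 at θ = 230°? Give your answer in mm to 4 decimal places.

seg 1 [0°–30.9°] uniform, h=23: full span → s += 23 → s = 23.0000
seg 2 [30.9°–180.9°] dwell: s stays 23.0000
seg 3 [180.9°–210.7°] simple-harmonic, h=-8: full span → s += -8 → s = 15.0000
seg 4 [210.7°–301.7°] simple-harmonic, h=-8: θ=230° here. β=19.3, B=91. -8/2·(1 − cos(π·0.2121)) = -0.8555 → s = 14.1445

14.1445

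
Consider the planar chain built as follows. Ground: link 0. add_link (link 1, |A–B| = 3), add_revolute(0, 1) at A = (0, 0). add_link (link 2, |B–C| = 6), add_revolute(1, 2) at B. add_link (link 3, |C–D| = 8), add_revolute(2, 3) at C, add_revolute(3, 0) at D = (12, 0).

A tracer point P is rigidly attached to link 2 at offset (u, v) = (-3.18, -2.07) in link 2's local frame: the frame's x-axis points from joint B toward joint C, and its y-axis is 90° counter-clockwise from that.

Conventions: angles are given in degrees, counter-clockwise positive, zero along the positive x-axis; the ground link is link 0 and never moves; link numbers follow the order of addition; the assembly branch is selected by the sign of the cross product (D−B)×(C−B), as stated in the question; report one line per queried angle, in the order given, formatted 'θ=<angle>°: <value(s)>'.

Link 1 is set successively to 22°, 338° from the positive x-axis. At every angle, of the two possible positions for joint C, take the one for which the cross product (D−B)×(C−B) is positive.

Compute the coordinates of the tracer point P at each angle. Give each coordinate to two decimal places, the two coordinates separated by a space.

A=(0,0), D=(12.00,0)
θ=22°: B = A + 3.00·(cos22°, sin22°) = (2.7816, 1.1238)
θ=22°: |BD| = 9.2867
θ=22°: circle(B,6.00) ∩ circle(D,8.00): a=3.1358, h=5.1153
θ=22°:   candidates: C₊=(6.5133,5.8221) cross=47.505; C₋=(5.2753,-4.3334) cross=-47.505
θ=22°:   branch + wants cross > 0 → take C=(6.5133,5.8221) (cross=47.505)
θ=22°: ex = (C−B)/|BC| = (0.6220,0.7830); ey = (-0.7830,0.6220)
θ=22°: P = B + -3.18·ex + -2.07·ey = (2.4246,-2.6537)
θ=338°: B = A + 3.00·(cos338°, sin338°) = (2.7816, -1.1238)
θ=338°: |BD| = 9.2867
θ=338°: circle(B,6.00) ∩ circle(D,8.00): a=3.1358, h=5.1153
θ=338°:   candidates: C₊=(5.2753,4.3334) cross=47.505; C₋=(6.5133,-5.8221) cross=-47.505
θ=338°:   branch + wants cross > 0 → take C=(5.2753,4.3334) (cross=47.505)
θ=338°: ex = (C−B)/|BC| = (0.4156,0.9095); ey = (-0.9095,0.4156)
θ=338°: P = B + -3.18·ex + -2.07·ey = (3.3426,-4.8765)

θ=22°: 2.42 -2.65
θ=338°: 3.34 -4.88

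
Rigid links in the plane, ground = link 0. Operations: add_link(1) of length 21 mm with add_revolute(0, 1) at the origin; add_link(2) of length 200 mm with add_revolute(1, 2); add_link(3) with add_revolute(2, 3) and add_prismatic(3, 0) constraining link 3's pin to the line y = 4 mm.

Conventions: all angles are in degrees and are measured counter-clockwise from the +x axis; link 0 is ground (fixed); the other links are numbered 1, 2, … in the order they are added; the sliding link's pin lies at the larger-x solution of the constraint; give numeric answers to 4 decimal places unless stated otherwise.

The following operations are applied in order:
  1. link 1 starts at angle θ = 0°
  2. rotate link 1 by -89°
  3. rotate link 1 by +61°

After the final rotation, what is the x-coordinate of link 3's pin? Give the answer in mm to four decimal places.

geometry: r = 21 mm, L = 200 mm, e = 4 mm; θ starts at 0°
rotate link 1 by -89°: θ ← 0° -89° = -89°
rotate link 1 by +61°: θ ← -89° +61° = -28°
crank pin P = (r cos θ, r sin θ) = (18.541899, -9.858903)
h = r sin θ − e = -9.858903 − 4 = -13.858903
x = r cos θ + √(L² − h²) = 18.541899 + 199.519249 = 218.061149

218.0611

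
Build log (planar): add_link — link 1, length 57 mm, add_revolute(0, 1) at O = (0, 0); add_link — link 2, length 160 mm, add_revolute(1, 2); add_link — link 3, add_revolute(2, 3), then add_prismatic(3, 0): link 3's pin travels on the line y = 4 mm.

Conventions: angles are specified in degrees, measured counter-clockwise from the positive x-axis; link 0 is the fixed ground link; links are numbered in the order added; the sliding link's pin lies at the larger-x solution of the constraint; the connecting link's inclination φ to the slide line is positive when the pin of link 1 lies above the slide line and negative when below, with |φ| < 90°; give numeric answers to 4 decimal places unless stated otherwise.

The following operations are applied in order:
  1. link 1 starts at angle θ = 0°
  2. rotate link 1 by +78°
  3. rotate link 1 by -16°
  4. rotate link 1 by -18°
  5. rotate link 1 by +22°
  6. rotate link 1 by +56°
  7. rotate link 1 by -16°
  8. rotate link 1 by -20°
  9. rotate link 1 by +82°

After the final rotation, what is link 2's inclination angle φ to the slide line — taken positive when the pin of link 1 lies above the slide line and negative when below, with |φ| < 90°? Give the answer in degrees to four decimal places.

geometry: r = 57 mm, L = 160 mm, e = 4 mm; θ starts at 0°
rotate link 1 by +78°: θ ← 0° +78° = 78°
rotate link 1 by -16°: θ ← 78° -16° = 62°
rotate link 1 by -18°: θ ← 62° -18° = 44°
rotate link 1 by +22°: θ ← 44° +22° = 66°
rotate link 1 by +56°: θ ← 66° +56° = 122°
rotate link 1 by -16°: θ ← 122° -16° = 106°
rotate link 1 by -20°: θ ← 106° -20° = 86°
rotate link 1 by +82°: θ ← 86° +82° = 168°
h = r sin θ − e = 11.850966 − 4 = 7.850966
sin φ = h / L = 7.850966 / 160 = 0.04906854
φ = arcsin(0.04906854) = 2.812550°

2.8125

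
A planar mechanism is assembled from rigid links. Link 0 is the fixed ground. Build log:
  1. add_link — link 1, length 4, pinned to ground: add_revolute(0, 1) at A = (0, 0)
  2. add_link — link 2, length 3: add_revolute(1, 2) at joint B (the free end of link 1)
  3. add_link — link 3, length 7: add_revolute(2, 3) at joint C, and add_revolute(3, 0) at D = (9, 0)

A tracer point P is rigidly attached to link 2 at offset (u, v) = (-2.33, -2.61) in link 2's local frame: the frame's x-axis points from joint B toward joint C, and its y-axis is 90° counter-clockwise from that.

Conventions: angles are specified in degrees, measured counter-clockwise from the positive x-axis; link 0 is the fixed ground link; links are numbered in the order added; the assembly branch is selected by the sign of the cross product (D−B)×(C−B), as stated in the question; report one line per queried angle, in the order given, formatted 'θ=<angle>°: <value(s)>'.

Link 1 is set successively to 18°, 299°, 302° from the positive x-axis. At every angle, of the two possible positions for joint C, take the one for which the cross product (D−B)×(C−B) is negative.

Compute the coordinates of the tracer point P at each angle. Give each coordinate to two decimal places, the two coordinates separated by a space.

A=(0,0), D=(9.00,0)
θ=18°: B = A + 4.00·(cos18°, sin18°) = (3.8042, 1.2361)
θ=18°: |BD| = 5.3408
θ=18°: circle(B,3.00) ∩ circle(D,7.00): a=-1.0744, h=2.8010
θ=18°:   candidates: C₊=(3.4073,4.2097) cross=14.960; C₋=(2.1107,-1.2402) cross=-14.960
θ=18°:   branch - wants cross < 0 → take C=(2.1107,-1.2402) (cross=-14.960)
θ=18°: ex = (C−B)/|BC| = (-0.5645,-0.8254); ey = (0.8254,-0.5645)
θ=18°: P = B + -2.33·ex + -2.61·ey = (2.9651,4.6327)
θ=299°: B = A + 4.00·(cos299°, sin299°) = (1.9392, -3.4985)
θ=299°: |BD| = 7.8800
θ=299°: circle(B,3.00) ∩ circle(D,7.00): a=1.4019, h=2.6523
θ=299°:   candidates: C₊=(2.0178,-0.4995) cross=20.900; C₋=(4.3729,-5.2526) cross=-20.900
θ=299°:   branch - wants cross < 0 → take C=(4.3729,-5.2526) (cross=-20.900)
θ=299°: ex = (C−B)/|BC| = (0.8112,-0.5847); ey = (0.5847,0.8112)
θ=299°: P = B + -2.33·ex + -2.61·ey = (-1.4771,-4.2534)
θ=302°: B = A + 4.00·(cos302°, sin302°) = (2.1197, -3.3922)
θ=302°: |BD| = 7.6711
θ=302°: circle(B,3.00) ∩ circle(D,7.00): a=1.2284, h=2.7370
θ=302°:   candidates: C₊=(2.0111,-0.3942) cross=20.996; C₋=(4.4317,-5.3039) cross=-20.996
θ=302°:   branch - wants cross < 0 → take C=(4.4317,-5.3039) (cross=-20.996)
θ=302°: ex = (C−B)/|BC| = (0.7707,-0.6372); ey = (0.6372,0.7707)
θ=302°: P = B + -2.33·ex + -2.61·ey = (-1.3392,-3.9190)

θ=18°: 2.97 4.63
θ=299°: -1.48 -4.25
θ=302°: -1.34 -3.92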